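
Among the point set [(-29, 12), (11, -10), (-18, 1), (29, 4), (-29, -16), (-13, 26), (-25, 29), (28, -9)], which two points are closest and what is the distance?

Computing all pairwise distances among 8 points:

d((-29, 12), (11, -10)) = 45.6508
d((-29, 12), (-18, 1)) = 15.5563
d((-29, 12), (29, 4)) = 58.5491
d((-29, 12), (-29, -16)) = 28.0
d((-29, 12), (-13, 26)) = 21.2603
d((-29, 12), (-25, 29)) = 17.4642
d((-29, 12), (28, -9)) = 60.7454
d((11, -10), (-18, 1)) = 31.0161
d((11, -10), (29, 4)) = 22.8035
d((11, -10), (-29, -16)) = 40.4475
d((11, -10), (-13, 26)) = 43.2666
d((11, -10), (-25, 29)) = 53.0754
d((11, -10), (28, -9)) = 17.0294
d((-18, 1), (29, 4)) = 47.0956
d((-18, 1), (-29, -16)) = 20.2485
d((-18, 1), (-13, 26)) = 25.4951
d((-18, 1), (-25, 29)) = 28.8617
d((-18, 1), (28, -9)) = 47.0744
d((29, 4), (-29, -16)) = 61.3514
d((29, 4), (-13, 26)) = 47.4131
d((29, 4), (-25, 29)) = 59.5063
d((29, 4), (28, -9)) = 13.0384
d((-29, -16), (-13, 26)) = 44.9444
d((-29, -16), (-25, 29)) = 45.1774
d((-29, -16), (28, -9)) = 57.4282
d((-13, 26), (-25, 29)) = 12.3693 <-- minimum
d((-13, 26), (28, -9)) = 53.9073
d((-25, 29), (28, -9)) = 65.215

Closest pair: (-13, 26) and (-25, 29) with distance 12.3693

The closest pair is (-13, 26) and (-25, 29) with Euclidean distance 12.3693. For 8 points, brute-force pairwise comparison is shown above. For large n, the divide-and-conquer algorithm (sort by x, recurse on halves, check the dividing strip) achieves O(n log n).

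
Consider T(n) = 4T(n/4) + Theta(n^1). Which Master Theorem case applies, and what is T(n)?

Master Theorem for T(n) = 4T(n/4) + O(n^1):

a = 4, b = 4, c = 1
log_b(a) = log_4(4) = 1.0000

Case 2: c = 1 = log_4(4) = 1.0000
T(n) = O(n^1 log n) = O(n log n)

For T(n) = 4T(n/4) + O(n^1): log_4(4) = 1.0000. This is Case 2 of the Master Theorem (c = log_b(a), equal work at all levels), giving O(n log n).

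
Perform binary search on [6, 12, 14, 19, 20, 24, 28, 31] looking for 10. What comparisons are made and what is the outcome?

Binary search for 10 in [6, 12, 14, 19, 20, 24, 28, 31]:

lo=0, hi=7, mid=3, arr[mid]=19 -> 19 > 10, search left half
lo=0, hi=2, mid=1, arr[mid]=12 -> 12 > 10, search left half
lo=0, hi=0, mid=0, arr[mid]=6 -> 6 < 10, search right half
lo=1 > hi=0, target 10 not found

Binary search determines that 10 is not in the array after 3 comparisons. The search space was exhausted without finding the target.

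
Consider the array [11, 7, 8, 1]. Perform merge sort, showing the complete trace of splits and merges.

Merge sort trace:

Split: [11, 7, 8, 1] -> [11, 7] and [8, 1]
  Split: [11, 7] -> [11] and [7]
  Merge: [11] + [7] -> [7, 11]
  Split: [8, 1] -> [8] and [1]
  Merge: [8] + [1] -> [1, 8]
Merge: [7, 11] + [1, 8] -> [1, 7, 8, 11]

Final sorted array: [1, 7, 8, 11]

The merge sort proceeds by recursively splitting the array and merging sorted halves.
After all merges, the sorted array is [1, 7, 8, 11].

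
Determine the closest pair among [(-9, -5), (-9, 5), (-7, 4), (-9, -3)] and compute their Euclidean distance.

Computing all pairwise distances among 4 points:

d((-9, -5), (-9, 5)) = 10.0
d((-9, -5), (-7, 4)) = 9.2195
d((-9, -5), (-9, -3)) = 2.0 <-- minimum
d((-9, 5), (-7, 4)) = 2.2361
d((-9, 5), (-9, -3)) = 8.0
d((-7, 4), (-9, -3)) = 7.2801

Closest pair: (-9, -5) and (-9, -3) with distance 2.0

The closest pair is (-9, -5) and (-9, -3) with Euclidean distance 2.0. For 4 points, brute-force pairwise comparison is shown above. For large n, the divide-and-conquer algorithm (sort by x, recurse on halves, check the dividing strip) achieves O(n log n).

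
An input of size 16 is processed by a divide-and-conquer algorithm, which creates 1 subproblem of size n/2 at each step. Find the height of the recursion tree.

For divide and conquer with division factor 2:

Problem sizes at each level:
Level 0: 16
Level 1: 8
Level 2: 4
Level 3: 2
Level 4: 1

The root is level 0 and the size-1 base case is level 4 (the tree spans levels 0 through 4, i.e. 5 levels counting the root), so the depth is the number of divisions: log_2(16) = 4

The recursion tree depth is log_2(16) = 4. At each level, the problem size is divided by 2, so it takes 4 divisions to reduce to a base case of size 1. The algorithm makes 1 recursive call at each level.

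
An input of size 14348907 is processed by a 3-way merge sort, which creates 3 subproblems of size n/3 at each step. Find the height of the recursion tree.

For divide and conquer with division factor 3:

Problem sizes at each level:
Level 0: 14348907
Level 1: 4782969
Level 2: 1594323
Level 3: 531441
Level 4: 177147
Level 5: 59049
Level 6: 19683
Level 7: 6561
Level 8: 2187
Level 9: 729
Level 10: 243
Level 11: 81
Level 12: 27
Level 13: 9
Level 14: 3
Level 15: 1

The root is level 0 and the size-1 base case is level 15 (the tree spans levels 0 through 15, i.e. 16 levels counting the root), so the depth is the number of divisions: log_3(14348907) = 15

The recursion tree depth is log_3(14348907) = 15. At each level, the problem size is divided by 3, so it takes 15 divisions to reduce to a base case of size 1. The algorithm makes 3 recursive calls at each level.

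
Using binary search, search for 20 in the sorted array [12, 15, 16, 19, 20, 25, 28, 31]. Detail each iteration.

Binary search for 20 in [12, 15, 16, 19, 20, 25, 28, 31]:

lo=0, hi=7, mid=3, arr[mid]=19 -> 19 < 20, search right half
lo=4, hi=7, mid=5, arr[mid]=25 -> 25 > 20, search left half
lo=4, hi=4, mid=4, arr[mid]=20 -> Found target at index 4!

Binary search finds 20 at index 4 after 3 comparisons. The search repeatedly halves the search space by comparing with the middle element.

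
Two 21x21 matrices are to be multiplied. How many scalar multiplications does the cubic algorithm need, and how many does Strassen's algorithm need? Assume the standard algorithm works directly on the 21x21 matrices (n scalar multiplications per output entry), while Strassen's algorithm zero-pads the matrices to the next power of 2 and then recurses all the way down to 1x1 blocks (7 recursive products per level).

Matrix multiplication for 21x21 matrices:

Strassen's algorithm requires power-of-2 dimensions. Pad 21x21 to 32x32 (next power of 2).

Standard algorithm: 21^3 = 9261 multiplications
Strassen's algorithm: 7^(log2(32)) = 7^5 = 16807 multiplications
Difference: 9261 - 16807 = -7546 (Strassen uses MORE here due to padding overhead — for small or just-over-power-of-2 n, padding can outweigh the per-level savings)

Standard: 9261 multiplications (21^3). Strassen: 16807 multiplications (7^5, after padding to 32x32). Strassen reduces 8 recursive multiplications to 7 at each level.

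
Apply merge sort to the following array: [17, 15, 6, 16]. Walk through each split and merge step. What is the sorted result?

Merge sort trace:

Split: [17, 15, 6, 16] -> [17, 15] and [6, 16]
  Split: [17, 15] -> [17] and [15]
  Merge: [17] + [15] -> [15, 17]
  Split: [6, 16] -> [6] and [16]
  Merge: [6] + [16] -> [6, 16]
Merge: [15, 17] + [6, 16] -> [6, 15, 16, 17]

Final sorted array: [6, 15, 16, 17]

The merge sort proceeds by recursively splitting the array and merging sorted halves.
After all merges, the sorted array is [6, 15, 16, 17].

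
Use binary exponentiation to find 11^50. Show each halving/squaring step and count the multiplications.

Computing 11^50 by squaring (build up from 11^1; each line after the first costs one multiplication):

11^1 = 11
11^2 = (11^1)^2 = 11^2 = 121
11^3 = 11 * 11^2 = 11 * 121 = 1331
11^6 = (11^3)^2 = 1331^2 = 1771561
11^12 = (11^6)^2 = 1771561^2 = 3138428376721
11^24 = (11^12)^2 = 3138428376721^2 = 9849732675807611094711841
11^25 = 11 * 11^24 = 11 * 9849732675807611094711841 = 108347059433883722041830251
11^50 = (11^25)^2 = 108347059433883722041830251^2 = 11739085287969531650666649599035831993898213898723001

Result: 11739085287969531650666649599035831993898213898723001
Multiplications needed: 7 (7 lines after 11^1)

11^50 = 11739085287969531650666649599035831993898213898723001. Using exponentiation by squaring, this requires 7 multiplications. The key idea: if the exponent is even, square the half-power; if odd, multiply by the base once.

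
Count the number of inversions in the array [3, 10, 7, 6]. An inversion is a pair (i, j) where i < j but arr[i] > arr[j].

Finding inversions in [3, 10, 7, 6]:

(1, 2): arr[1]=10 > arr[2]=7
(1, 3): arr[1]=10 > arr[3]=6
(2, 3): arr[2]=7 > arr[3]=6

Total inversions: 3

The array has 3 inversion(s): (1,2), (1,3), (2,3). Each pair (i,j) satisfies i < j and arr[i] > arr[j].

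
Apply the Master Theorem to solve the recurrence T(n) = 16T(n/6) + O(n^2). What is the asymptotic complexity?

Master Theorem for T(n) = 16T(n/6) + O(n^2):

a = 16, b = 6, c = 2
log_b(a) = log_6(16) = 1.5474

Case 3: c = 2 > log_6(16) = 1.5474
T(n) = O(n^2) = O(n^2)

For T(n) = 16T(n/6) + O(n^2): log_6(16) = 1.5474. This is Case 3 of the Master Theorem (c > log_b(a), work dominated by root), giving O(n^2).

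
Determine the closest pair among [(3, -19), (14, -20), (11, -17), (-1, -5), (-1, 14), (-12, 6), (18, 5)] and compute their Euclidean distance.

Computing all pairwise distances among 7 points:

d((3, -19), (14, -20)) = 11.0454
d((3, -19), (11, -17)) = 8.2462
d((3, -19), (-1, -5)) = 14.5602
d((3, -19), (-1, 14)) = 33.2415
d((3, -19), (-12, 6)) = 29.1548
d((3, -19), (18, 5)) = 28.3019
d((14, -20), (11, -17)) = 4.2426 <-- minimum
d((14, -20), (-1, -5)) = 21.2132
d((14, -20), (-1, 14)) = 37.1618
d((14, -20), (-12, 6)) = 36.7696
d((14, -20), (18, 5)) = 25.318
d((11, -17), (-1, -5)) = 16.9706
d((11, -17), (-1, 14)) = 33.2415
d((11, -17), (-12, 6)) = 32.5269
d((11, -17), (18, 5)) = 23.0868
d((-1, -5), (-1, 14)) = 19.0
d((-1, -5), (-12, 6)) = 15.5563
d((-1, -5), (18, 5)) = 21.4709
d((-1, 14), (-12, 6)) = 13.6015
d((-1, 14), (18, 5)) = 21.0238
d((-12, 6), (18, 5)) = 30.0167

Closest pair: (14, -20) and (11, -17) with distance 4.2426

The closest pair is (14, -20) and (11, -17) with Euclidean distance 4.2426. For 7 points, brute-force pairwise comparison is shown above. For large n, the divide-and-conquer algorithm (sort by x, recurse on halves, check the dividing strip) achieves O(n log n).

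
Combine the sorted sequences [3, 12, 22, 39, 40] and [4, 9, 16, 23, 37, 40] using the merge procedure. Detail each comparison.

Merging process:

Compare 3 vs 4: take 3 from left. Merged: [3]
Compare 12 vs 4: take 4 from right. Merged: [3, 4]
Compare 12 vs 9: take 9 from right. Merged: [3, 4, 9]
Compare 12 vs 16: take 12 from left. Merged: [3, 4, 9, 12]
Compare 22 vs 16: take 16 from right. Merged: [3, 4, 9, 12, 16]
Compare 22 vs 23: take 22 from left. Merged: [3, 4, 9, 12, 16, 22]
Compare 39 vs 23: take 23 from right. Merged: [3, 4, 9, 12, 16, 22, 23]
Compare 39 vs 37: take 37 from right. Merged: [3, 4, 9, 12, 16, 22, 23, 37]
Compare 39 vs 40: take 39 from left. Merged: [3, 4, 9, 12, 16, 22, 23, 37, 39]
Compare 40 vs 40: take 40 from left. Merged: [3, 4, 9, 12, 16, 22, 23, 37, 39, 40]
Append remaining from right: [40]. Merged: [3, 4, 9, 12, 16, 22, 23, 37, 39, 40, 40]

Final merged array: [3, 4, 9, 12, 16, 22, 23, 37, 39, 40, 40]
Total comparisons: 10

The merged array is [3, 4, 9, 12, 16, 22, 23, 37, 39, 40, 40], requiring 10 comparisons. The merge step runs in O(n) time where n is the total number of elements.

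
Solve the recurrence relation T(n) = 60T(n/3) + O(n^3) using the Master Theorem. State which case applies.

Master Theorem for T(n) = 60T(n/3) + O(n^3):

a = 60, b = 3, c = 3
log_b(a) = log_3(60) = 3.7268

Case 1: c = 3 < log_3(60) = 3.7268
T(n) = O(n^(log_3 60))

For T(n) = 60T(n/3) + O(n^3): log_3(60) = 3.7268. This is Case 1 of the Master Theorem (c < log_b(a), work dominated by leaves), giving O(n^(log_3 60)).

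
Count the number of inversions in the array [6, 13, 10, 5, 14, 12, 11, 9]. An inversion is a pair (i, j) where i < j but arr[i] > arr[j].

Finding inversions in [6, 13, 10, 5, 14, 12, 11, 9]:

(0, 3): arr[0]=6 > arr[3]=5
(1, 2): arr[1]=13 > arr[2]=10
(1, 3): arr[1]=13 > arr[3]=5
(1, 5): arr[1]=13 > arr[5]=12
(1, 6): arr[1]=13 > arr[6]=11
(1, 7): arr[1]=13 > arr[7]=9
(2, 3): arr[2]=10 > arr[3]=5
(2, 7): arr[2]=10 > arr[7]=9
(4, 5): arr[4]=14 > arr[5]=12
(4, 6): arr[4]=14 > arr[6]=11
(4, 7): arr[4]=14 > arr[7]=9
(5, 6): arr[5]=12 > arr[6]=11
(5, 7): arr[5]=12 > arr[7]=9
(6, 7): arr[6]=11 > arr[7]=9

Total inversions: 14

The array has 14 inversion(s): (0,3), (1,2), (1,3), (1,5), (1,6), (1,7), (2,3), (2,7), (4,5), (4,6), (4,7), (5,6), (5,7), (6,7). Each pair (i,j) satisfies i < j and arr[i] > arr[j].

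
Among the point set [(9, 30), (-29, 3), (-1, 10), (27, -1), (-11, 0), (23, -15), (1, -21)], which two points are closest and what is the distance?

Computing all pairwise distances among 7 points:

d((9, 30), (-29, 3)) = 46.6154
d((9, 30), (-1, 10)) = 22.3607
d((9, 30), (27, -1)) = 35.8469
d((9, 30), (-11, 0)) = 36.0555
d((9, 30), (23, -15)) = 47.1275
d((9, 30), (1, -21)) = 51.6236
d((-29, 3), (-1, 10)) = 28.8617
d((-29, 3), (27, -1)) = 56.1427
d((-29, 3), (-11, 0)) = 18.2483
d((-29, 3), (23, -15)) = 55.0273
d((-29, 3), (1, -21)) = 38.4187
d((-1, 10), (27, -1)) = 30.0832
d((-1, 10), (-11, 0)) = 14.1421 <-- minimum
d((-1, 10), (23, -15)) = 34.6554
d((-1, 10), (1, -21)) = 31.0644
d((27, -1), (-11, 0)) = 38.0132
d((27, -1), (23, -15)) = 14.5602
d((27, -1), (1, -21)) = 32.8024
d((-11, 0), (23, -15)) = 37.1618
d((-11, 0), (1, -21)) = 24.1868
d((23, -15), (1, -21)) = 22.8035

Closest pair: (-1, 10) and (-11, 0) with distance 14.1421

The closest pair is (-1, 10) and (-11, 0) with Euclidean distance 14.1421. For 7 points, brute-force pairwise comparison is shown above. For large n, the divide-and-conquer algorithm (sort by x, recurse on halves, check the dividing strip) achieves O(n log n).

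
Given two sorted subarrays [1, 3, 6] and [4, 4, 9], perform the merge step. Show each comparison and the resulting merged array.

Merging process:

Compare 1 vs 4: take 1 from left. Merged: [1]
Compare 3 vs 4: take 3 from left. Merged: [1, 3]
Compare 6 vs 4: take 4 from right. Merged: [1, 3, 4]
Compare 6 vs 4: take 4 from right. Merged: [1, 3, 4, 4]
Compare 6 vs 9: take 6 from left. Merged: [1, 3, 4, 4, 6]
Append remaining from right: [9]. Merged: [1, 3, 4, 4, 6, 9]

Final merged array: [1, 3, 4, 4, 6, 9]
Total comparisons: 5

The merged array is [1, 3, 4, 4, 6, 9], requiring 5 comparisons. The merge step runs in O(n) time where n is the total number of elements.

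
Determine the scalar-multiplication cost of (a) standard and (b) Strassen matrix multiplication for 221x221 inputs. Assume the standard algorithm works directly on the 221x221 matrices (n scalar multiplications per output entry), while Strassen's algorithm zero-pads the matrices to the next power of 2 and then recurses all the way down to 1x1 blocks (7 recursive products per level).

Matrix multiplication for 221x221 matrices:

Strassen's algorithm requires power-of-2 dimensions. Pad 221x221 to 256x256 (next power of 2).

Standard algorithm: 221^3 = 10793861 multiplications
Strassen's algorithm: 7^(log2(256)) = 7^8 = 5764801 multiplications
Savings: 10793861 - 5764801 = 5029060 multiplications

Standard: 10793861 multiplications (221^3). Strassen: 5764801 multiplications (7^8, after padding to 256x256). Strassen reduces 8 recursive multiplications to 7 at each level.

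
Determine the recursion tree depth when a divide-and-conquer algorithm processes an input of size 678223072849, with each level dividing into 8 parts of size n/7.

For divide and conquer with division factor 7:

Problem sizes at each level:
Level 0: 678223072849
Level 1: 96889010407
Level 2: 13841287201
Level 3: 1977326743
Level 4: 282475249
Level 5: 40353607
Level 6: 5764801
Level 7: 823543
Level 8: 117649
Level 9: 16807
Level 10: 2401
Level 11: 343
Level 12: 49
Level 13: 7
Level 14: 1

The root is level 0 and the size-1 base case is level 14 (the tree spans levels 0 through 14, i.e. 15 levels counting the root), so the depth is the number of divisions: log_7(678223072849) = 14

The recursion tree depth is log_7(678223072849) = 14. At each level, the problem size is divided by 7, so it takes 14 divisions to reduce to a base case of size 1. The algorithm makes 8 recursive calls at each level.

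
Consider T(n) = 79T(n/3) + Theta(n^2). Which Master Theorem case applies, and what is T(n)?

Master Theorem for T(n) = 79T(n/3) + O(n^2):

a = 79, b = 3, c = 2
log_b(a) = log_3(79) = 3.9772

Case 1: c = 2 < log_3(79) = 3.9772
T(n) = O(n^(log_3 79))

For T(n) = 79T(n/3) + O(n^2): log_3(79) = 3.9772. This is Case 1 of the Master Theorem (c < log_b(a), work dominated by leaves), giving O(n^(log_3 79)).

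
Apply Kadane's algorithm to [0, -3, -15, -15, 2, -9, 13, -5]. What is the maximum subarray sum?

Using Kadane's algorithm on [0, -3, -15, -15, 2, -9, 13, -5]:

Scanning through the array:
Position 1 (value -3): max_ending_here = -3, max_so_far = 0
Position 2 (value -15): max_ending_here = -15, max_so_far = 0
Position 3 (value -15): max_ending_here = -15, max_so_far = 0
Position 4 (value 2): max_ending_here = 2, max_so_far = 2
Position 5 (value -9): max_ending_here = -7, max_so_far = 2
Position 6 (value 13): max_ending_here = 13, max_so_far = 13
Position 7 (value -5): max_ending_here = 8, max_so_far = 13

Maximum subarray: [13]
Maximum sum: 13

The maximum subarray is [13] with sum 13. This subarray runs from index 6 to index 6.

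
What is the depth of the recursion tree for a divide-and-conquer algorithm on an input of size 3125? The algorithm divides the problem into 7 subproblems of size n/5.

For divide and conquer with division factor 5:

Problem sizes at each level:
Level 0: 3125
Level 1: 625
Level 2: 125
Level 3: 25
Level 4: 5
Level 5: 1

The root is level 0 and the size-1 base case is level 5 (the tree spans levels 0 through 5, i.e. 6 levels counting the root), so the depth is the number of divisions: log_5(3125) = 5

The recursion tree depth is log_5(3125) = 5. At each level, the problem size is divided by 5, so it takes 5 divisions to reduce to a base case of size 1. The algorithm makes 7 recursive calls at each level.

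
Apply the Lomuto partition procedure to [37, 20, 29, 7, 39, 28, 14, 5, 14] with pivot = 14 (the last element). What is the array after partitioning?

Lomuto partition with pivot = 14:

Initial array: [37, 20, 29, 7, 39, 28, 14, 5, 14]

arr[0]=37 > 14: no swap
arr[1]=20 > 14: no swap
arr[2]=29 > 14: no swap
arr[3]=7 <= 14: swap with position 0, array becomes [7, 20, 29, 37, 39, 28, 14, 5, 14]
arr[4]=39 > 14: no swap
arr[5]=28 > 14: no swap
arr[6]=14 <= 14: swap with position 1, array becomes [7, 14, 29, 37, 39, 28, 20, 5, 14]
arr[7]=5 <= 14: swap with position 2, array becomes [7, 14, 5, 37, 39, 28, 20, 29, 14]

Place pivot at position 3: [7, 14, 5, 14, 39, 28, 20, 29, 37]
Pivot position: 3

After partitioning with pivot 14, the array becomes [7, 14, 5, 14, 39, 28, 20, 29, 37]. The pivot is placed at index 3. All elements to the left of the pivot are <= 14, and all elements to the right are > 14.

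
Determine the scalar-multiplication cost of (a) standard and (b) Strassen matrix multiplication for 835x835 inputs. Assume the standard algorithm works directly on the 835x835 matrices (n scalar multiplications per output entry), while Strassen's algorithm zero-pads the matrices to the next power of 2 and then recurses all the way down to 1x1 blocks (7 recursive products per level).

Matrix multiplication for 835x835 matrices:

Strassen's algorithm requires power-of-2 dimensions. Pad 835x835 to 1024x1024 (next power of 2).

Standard algorithm: 835^3 = 582182875 multiplications
Strassen's algorithm: 7^(log2(1024)) = 7^10 = 282475249 multiplications
Savings: 582182875 - 282475249 = 299707626 multiplications

Standard: 582182875 multiplications (835^3). Strassen: 282475249 multiplications (7^10, after padding to 1024x1024). Strassen reduces 8 recursive multiplications to 7 at each level.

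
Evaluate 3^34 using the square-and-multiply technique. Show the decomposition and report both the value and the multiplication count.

Computing 3^34 by squaring (build up from 3^1; each line after the first costs one multiplication):

3^1 = 3
3^2 = (3^1)^2 = 3^2 = 9
3^4 = (3^2)^2 = 9^2 = 81
3^8 = (3^4)^2 = 81^2 = 6561
3^16 = (3^8)^2 = 6561^2 = 43046721
3^17 = 3 * 3^16 = 3 * 43046721 = 129140163
3^34 = (3^17)^2 = 129140163^2 = 16677181699666569

Result: 16677181699666569
Multiplications needed: 6 (6 lines after 3^1)

3^34 = 16677181699666569. Using exponentiation by squaring, this requires 6 multiplications. The key idea: if the exponent is even, square the half-power; if odd, multiply by the base once.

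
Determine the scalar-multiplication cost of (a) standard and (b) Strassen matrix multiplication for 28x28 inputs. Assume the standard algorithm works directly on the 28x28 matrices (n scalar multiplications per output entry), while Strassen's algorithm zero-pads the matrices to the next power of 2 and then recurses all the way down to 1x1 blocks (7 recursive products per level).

Matrix multiplication for 28x28 matrices:

Strassen's algorithm requires power-of-2 dimensions. Pad 28x28 to 32x32 (next power of 2).

Standard algorithm: 28^3 = 21952 multiplications
Strassen's algorithm: 7^(log2(32)) = 7^5 = 16807 multiplications
Savings: 21952 - 16807 = 5145 multiplications

Standard: 21952 multiplications (28^3). Strassen: 16807 multiplications (7^5, after padding to 32x32). Strassen reduces 8 recursive multiplications to 7 at each level.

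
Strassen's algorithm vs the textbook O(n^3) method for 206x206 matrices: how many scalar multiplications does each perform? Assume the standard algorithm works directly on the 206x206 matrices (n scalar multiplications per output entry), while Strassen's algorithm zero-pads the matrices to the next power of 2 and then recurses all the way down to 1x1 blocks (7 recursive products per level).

Matrix multiplication for 206x206 matrices:

Strassen's algorithm requires power-of-2 dimensions. Pad 206x206 to 256x256 (next power of 2).

Standard algorithm: 206^3 = 8741816 multiplications
Strassen's algorithm: 7^(log2(256)) = 7^8 = 5764801 multiplications
Savings: 8741816 - 5764801 = 2977015 multiplications

Standard: 8741816 multiplications (206^3). Strassen: 5764801 multiplications (7^8, after padding to 256x256). Strassen reduces 8 recursive multiplications to 7 at each level.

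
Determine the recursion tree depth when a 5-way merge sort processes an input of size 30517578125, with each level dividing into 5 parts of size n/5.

For divide and conquer with division factor 5:

Problem sizes at each level:
Level 0: 30517578125
Level 1: 6103515625
Level 2: 1220703125
Level 3: 244140625
Level 4: 48828125
Level 5: 9765625
Level 6: 1953125
Level 7: 390625
Level 8: 78125
Level 9: 15625
Level 10: 3125
Level 11: 625
Level 12: 125
Level 13: 25
Level 14: 5
Level 15: 1

The root is level 0 and the size-1 base case is level 15 (the tree spans levels 0 through 15, i.e. 16 levels counting the root), so the depth is the number of divisions: log_5(30517578125) = 15

The recursion tree depth is log_5(30517578125) = 15. At each level, the problem size is divided by 5, so it takes 15 divisions to reduce to a base case of size 1. The algorithm makes 5 recursive calls at each level.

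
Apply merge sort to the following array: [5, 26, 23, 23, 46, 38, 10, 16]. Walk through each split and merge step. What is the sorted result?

Merge sort trace:

Split: [5, 26, 23, 23, 46, 38, 10, 16] -> [5, 26, 23, 23] and [46, 38, 10, 16]
  Split: [5, 26, 23, 23] -> [5, 26] and [23, 23]
    Split: [5, 26] -> [5] and [26]
    Merge: [5] + [26] -> [5, 26]
    Split: [23, 23] -> [23] and [23]
    Merge: [23] + [23] -> [23, 23]
  Merge: [5, 26] + [23, 23] -> [5, 23, 23, 26]
  Split: [46, 38, 10, 16] -> [46, 38] and [10, 16]
    Split: [46, 38] -> [46] and [38]
    Merge: [46] + [38] -> [38, 46]
    Split: [10, 16] -> [10] and [16]
    Merge: [10] + [16] -> [10, 16]
  Merge: [38, 46] + [10, 16] -> [10, 16, 38, 46]
Merge: [5, 23, 23, 26] + [10, 16, 38, 46] -> [5, 10, 16, 23, 23, 26, 38, 46]

Final sorted array: [5, 10, 16, 23, 23, 26, 38, 46]

The merge sort proceeds by recursively splitting the array and merging sorted halves.
After all merges, the sorted array is [5, 10, 16, 23, 23, 26, 38, 46].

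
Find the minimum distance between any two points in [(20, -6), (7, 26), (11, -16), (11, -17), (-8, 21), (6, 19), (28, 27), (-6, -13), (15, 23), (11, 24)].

Computing all pairwise distances among 10 points:

d((20, -6), (7, 26)) = 34.5398
d((20, -6), (11, -16)) = 13.4536
d((20, -6), (11, -17)) = 14.2127
d((20, -6), (-8, 21)) = 38.8973
d((20, -6), (6, 19)) = 28.6531
d((20, -6), (28, 27)) = 33.9559
d((20, -6), (-6, -13)) = 26.9258
d((20, -6), (15, 23)) = 29.4279
d((20, -6), (11, 24)) = 31.3209
d((7, 26), (11, -16)) = 42.19
d((7, 26), (11, -17)) = 43.1856
d((7, 26), (-8, 21)) = 15.8114
d((7, 26), (6, 19)) = 7.0711
d((7, 26), (28, 27)) = 21.0238
d((7, 26), (-6, -13)) = 41.1096
d((7, 26), (15, 23)) = 8.544
d((7, 26), (11, 24)) = 4.4721
d((11, -16), (11, -17)) = 1.0 <-- minimum
d((11, -16), (-8, 21)) = 41.5933
d((11, -16), (6, 19)) = 35.3553
d((11, -16), (28, 27)) = 46.2385
d((11, -16), (-6, -13)) = 17.2627
d((11, -16), (15, 23)) = 39.2046
d((11, -16), (11, 24)) = 40.0
d((11, -17), (-8, 21)) = 42.4853
d((11, -17), (6, 19)) = 36.3456
d((11, -17), (28, 27)) = 47.1699
d((11, -17), (-6, -13)) = 17.4642
d((11, -17), (15, 23)) = 40.1995
d((11, -17), (11, 24)) = 41.0
d((-8, 21), (6, 19)) = 14.1421
d((-8, 21), (28, 27)) = 36.4966
d((-8, 21), (-6, -13)) = 34.0588
d((-8, 21), (15, 23)) = 23.0868
d((-8, 21), (11, 24)) = 19.2354
d((6, 19), (28, 27)) = 23.4094
d((6, 19), (-6, -13)) = 34.176
d((6, 19), (15, 23)) = 9.8489
d((6, 19), (11, 24)) = 7.0711
d((28, 27), (-6, -13)) = 52.4976
d((28, 27), (15, 23)) = 13.6015
d((28, 27), (11, 24)) = 17.2627
d((-6, -13), (15, 23)) = 41.6773
d((-6, -13), (11, 24)) = 40.7185
d((15, 23), (11, 24)) = 4.1231

Closest pair: (11, -16) and (11, -17) with distance 1.0

The closest pair is (11, -16) and (11, -17) with Euclidean distance 1.0. For 10 points, brute-force pairwise comparison is shown above. For large n, the divide-and-conquer algorithm (sort by x, recurse on halves, check the dividing strip) achieves O(n log n).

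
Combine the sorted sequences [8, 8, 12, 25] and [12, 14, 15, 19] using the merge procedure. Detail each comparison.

Merging process:

Compare 8 vs 12: take 8 from left. Merged: [8]
Compare 8 vs 12: take 8 from left. Merged: [8, 8]
Compare 12 vs 12: take 12 from left. Merged: [8, 8, 12]
Compare 25 vs 12: take 12 from right. Merged: [8, 8, 12, 12]
Compare 25 vs 14: take 14 from right. Merged: [8, 8, 12, 12, 14]
Compare 25 vs 15: take 15 from right. Merged: [8, 8, 12, 12, 14, 15]
Compare 25 vs 19: take 19 from right. Merged: [8, 8, 12, 12, 14, 15, 19]
Append remaining from left: [25]. Merged: [8, 8, 12, 12, 14, 15, 19, 25]

Final merged array: [8, 8, 12, 12, 14, 15, 19, 25]
Total comparisons: 7

The merged array is [8, 8, 12, 12, 14, 15, 19, 25], requiring 7 comparisons. The merge step runs in O(n) time where n is the total number of elements.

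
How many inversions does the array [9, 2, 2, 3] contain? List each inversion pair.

Finding inversions in [9, 2, 2, 3]:

(0, 1): arr[0]=9 > arr[1]=2
(0, 2): arr[0]=9 > arr[2]=2
(0, 3): arr[0]=9 > arr[3]=3

Total inversions: 3

The array has 3 inversion(s): (0,1), (0,2), (0,3). Each pair (i,j) satisfies i < j and arr[i] > arr[j].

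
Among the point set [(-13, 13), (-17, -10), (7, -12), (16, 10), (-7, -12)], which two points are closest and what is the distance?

Computing all pairwise distances among 5 points:

d((-13, 13), (-17, -10)) = 23.3452
d((-13, 13), (7, -12)) = 32.0156
d((-13, 13), (16, 10)) = 29.1548
d((-13, 13), (-7, -12)) = 25.7099
d((-17, -10), (7, -12)) = 24.0832
d((-17, -10), (16, 10)) = 38.5876
d((-17, -10), (-7, -12)) = 10.198 <-- minimum
d((7, -12), (16, 10)) = 23.7697
d((7, -12), (-7, -12)) = 14.0
d((16, 10), (-7, -12)) = 31.8277

Closest pair: (-17, -10) and (-7, -12) with distance 10.198

The closest pair is (-17, -10) and (-7, -12) with Euclidean distance 10.198. For 5 points, brute-force pairwise comparison is shown above. For large n, the divide-and-conquer algorithm (sort by x, recurse on halves, check the dividing strip) achieves O(n log n).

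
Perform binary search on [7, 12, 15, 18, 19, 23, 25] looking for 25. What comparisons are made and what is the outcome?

Binary search for 25 in [7, 12, 15, 18, 19, 23, 25]:

lo=0, hi=6, mid=3, arr[mid]=18 -> 18 < 25, search right half
lo=4, hi=6, mid=5, arr[mid]=23 -> 23 < 25, search right half
lo=6, hi=6, mid=6, arr[mid]=25 -> Found target at index 6!

Binary search finds 25 at index 6 after 3 comparisons. The search repeatedly halves the search space by comparing with the middle element.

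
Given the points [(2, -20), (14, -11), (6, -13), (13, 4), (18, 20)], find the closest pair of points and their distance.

Computing all pairwise distances among 5 points:

d((2, -20), (14, -11)) = 15.0
d((2, -20), (6, -13)) = 8.0623 <-- minimum
d((2, -20), (13, 4)) = 26.4008
d((2, -20), (18, 20)) = 43.0813
d((14, -11), (6, -13)) = 8.2462
d((14, -11), (13, 4)) = 15.0333
d((14, -11), (18, 20)) = 31.257
d((6, -13), (13, 4)) = 18.3848
d((6, -13), (18, 20)) = 35.1141
d((13, 4), (18, 20)) = 16.7631

Closest pair: (2, -20) and (6, -13) with distance 8.0623

The closest pair is (2, -20) and (6, -13) with Euclidean distance 8.0623. For 5 points, brute-force pairwise comparison is shown above. For large n, the divide-and-conquer algorithm (sort by x, recurse on halves, check the dividing strip) achieves O(n log n).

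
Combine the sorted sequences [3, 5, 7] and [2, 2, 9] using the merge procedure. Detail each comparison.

Merging process:

Compare 3 vs 2: take 2 from right. Merged: [2]
Compare 3 vs 2: take 2 from right. Merged: [2, 2]
Compare 3 vs 9: take 3 from left. Merged: [2, 2, 3]
Compare 5 vs 9: take 5 from left. Merged: [2, 2, 3, 5]
Compare 7 vs 9: take 7 from left. Merged: [2, 2, 3, 5, 7]
Append remaining from right: [9]. Merged: [2, 2, 3, 5, 7, 9]

Final merged array: [2, 2, 3, 5, 7, 9]
Total comparisons: 5

The merged array is [2, 2, 3, 5, 7, 9], requiring 5 comparisons. The merge step runs in O(n) time where n is the total number of elements.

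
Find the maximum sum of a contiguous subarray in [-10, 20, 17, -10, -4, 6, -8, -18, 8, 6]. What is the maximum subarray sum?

Using Kadane's algorithm on [-10, 20, 17, -10, -4, 6, -8, -18, 8, 6]:

Scanning through the array:
Position 1 (value 20): max_ending_here = 20, max_so_far = 20
Position 2 (value 17): max_ending_here = 37, max_so_far = 37
Position 3 (value -10): max_ending_here = 27, max_so_far = 37
Position 4 (value -4): max_ending_here = 23, max_so_far = 37
Position 5 (value 6): max_ending_here = 29, max_so_far = 37
Position 6 (value -8): max_ending_here = 21, max_so_far = 37
Position 7 (value -18): max_ending_here = 3, max_so_far = 37
Position 8 (value 8): max_ending_here = 11, max_so_far = 37
Position 9 (value 6): max_ending_here = 17, max_so_far = 37

Maximum subarray: [20, 17]
Maximum sum: 37

The maximum subarray is [20, 17] with sum 37. This subarray runs from index 1 to index 2.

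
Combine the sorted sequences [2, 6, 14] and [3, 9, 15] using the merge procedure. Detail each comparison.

Merging process:

Compare 2 vs 3: take 2 from left. Merged: [2]
Compare 6 vs 3: take 3 from right. Merged: [2, 3]
Compare 6 vs 9: take 6 from left. Merged: [2, 3, 6]
Compare 14 vs 9: take 9 from right. Merged: [2, 3, 6, 9]
Compare 14 vs 15: take 14 from left. Merged: [2, 3, 6, 9, 14]
Append remaining from right: [15]. Merged: [2, 3, 6, 9, 14, 15]

Final merged array: [2, 3, 6, 9, 14, 15]
Total comparisons: 5

The merged array is [2, 3, 6, 9, 14, 15], requiring 5 comparisons. The merge step runs in O(n) time where n is the total number of elements.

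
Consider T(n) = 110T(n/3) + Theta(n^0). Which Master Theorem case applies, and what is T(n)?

Master Theorem for T(n) = 110T(n/3) + O(n^0):

a = 110, b = 3, c = 0
log_b(a) = log_3(110) = 4.2786

Case 1: c = 0 < log_3(110) = 4.2786
T(n) = O(n^(log_3 110))

For T(n) = 110T(n/3) + O(n^0): log_3(110) = 4.2786. This is Case 1 of the Master Theorem (c < log_b(a), work dominated by leaves), giving O(n^(log_3 110)).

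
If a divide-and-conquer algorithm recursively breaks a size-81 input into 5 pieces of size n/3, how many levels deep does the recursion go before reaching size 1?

For divide and conquer with division factor 3:

Problem sizes at each level:
Level 0: 81
Level 1: 27
Level 2: 9
Level 3: 3
Level 4: 1

The root is level 0 and the size-1 base case is level 4 (the tree spans levels 0 through 4, i.e. 5 levels counting the root), so the depth is the number of divisions: log_3(81) = 4

The recursion tree depth is log_3(81) = 4. At each level, the problem size is divided by 3, so it takes 4 divisions to reduce to a base case of size 1. The algorithm makes 5 recursive calls at each level.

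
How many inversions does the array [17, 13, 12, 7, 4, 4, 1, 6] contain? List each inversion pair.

Finding inversions in [17, 13, 12, 7, 4, 4, 1, 6]:

(0, 1): arr[0]=17 > arr[1]=13
(0, 2): arr[0]=17 > arr[2]=12
(0, 3): arr[0]=17 > arr[3]=7
(0, 4): arr[0]=17 > arr[4]=4
(0, 5): arr[0]=17 > arr[5]=4
(0, 6): arr[0]=17 > arr[6]=1
(0, 7): arr[0]=17 > arr[7]=6
(1, 2): arr[1]=13 > arr[2]=12
(1, 3): arr[1]=13 > arr[3]=7
(1, 4): arr[1]=13 > arr[4]=4
(1, 5): arr[1]=13 > arr[5]=4
(1, 6): arr[1]=13 > arr[6]=1
(1, 7): arr[1]=13 > arr[7]=6
(2, 3): arr[2]=12 > arr[3]=7
(2, 4): arr[2]=12 > arr[4]=4
(2, 5): arr[2]=12 > arr[5]=4
(2, 6): arr[2]=12 > arr[6]=1
(2, 7): arr[2]=12 > arr[7]=6
(3, 4): arr[3]=7 > arr[4]=4
(3, 5): arr[3]=7 > arr[5]=4
(3, 6): arr[3]=7 > arr[6]=1
(3, 7): arr[3]=7 > arr[7]=6
(4, 6): arr[4]=4 > arr[6]=1
(5, 6): arr[5]=4 > arr[6]=1

Total inversions: 24

The array has 24 inversion(s): (0,1), (0,2), (0,3), (0,4), (0,5), (0,6), (0,7), (1,2), (1,3), (1,4), (1,5), (1,6), (1,7), (2,3), (2,4), (2,5), (2,6), (2,7), (3,4), (3,5), (3,6), (3,7), (4,6), (5,6). Each pair (i,j) satisfies i < j and arr[i] > arr[j].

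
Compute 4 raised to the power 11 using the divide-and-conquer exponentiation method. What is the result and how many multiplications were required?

Computing 4^11 by squaring (build up from 4^1; each line after the first costs one multiplication):

4^1 = 4
4^2 = (4^1)^2 = 4^2 = 16
4^4 = (4^2)^2 = 16^2 = 256
4^5 = 4 * 4^4 = 4 * 256 = 1024
4^10 = (4^5)^2 = 1024^2 = 1048576
4^11 = 4 * 4^10 = 4 * 1048576 = 4194304

Result: 4194304
Multiplications needed: 5 (5 lines after 4^1)

4^11 = 4194304. Using exponentiation by squaring, this requires 5 multiplications. The key idea: if the exponent is even, square the half-power; if odd, multiply by the base once.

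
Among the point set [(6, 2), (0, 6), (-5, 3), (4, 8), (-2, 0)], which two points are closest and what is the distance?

Computing all pairwise distances among 5 points:

d((6, 2), (0, 6)) = 7.2111
d((6, 2), (-5, 3)) = 11.0454
d((6, 2), (4, 8)) = 6.3246
d((6, 2), (-2, 0)) = 8.2462
d((0, 6), (-5, 3)) = 5.831
d((0, 6), (4, 8)) = 4.4721
d((0, 6), (-2, 0)) = 6.3246
d((-5, 3), (4, 8)) = 10.2956
d((-5, 3), (-2, 0)) = 4.2426 <-- minimum
d((4, 8), (-2, 0)) = 10.0

Closest pair: (-5, 3) and (-2, 0) with distance 4.2426

The closest pair is (-5, 3) and (-2, 0) with Euclidean distance 4.2426. For 5 points, brute-force pairwise comparison is shown above. For large n, the divide-and-conquer algorithm (sort by x, recurse on halves, check the dividing strip) achieves O(n log n).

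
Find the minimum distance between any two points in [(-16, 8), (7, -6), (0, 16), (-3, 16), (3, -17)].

Computing all pairwise distances among 5 points:

d((-16, 8), (7, -6)) = 26.9258
d((-16, 8), (0, 16)) = 17.8885
d((-16, 8), (-3, 16)) = 15.2643
d((-16, 8), (3, -17)) = 31.4006
d((7, -6), (0, 16)) = 23.0868
d((7, -6), (-3, 16)) = 24.1661
d((7, -6), (3, -17)) = 11.7047
d((0, 16), (-3, 16)) = 3.0 <-- minimum
d((0, 16), (3, -17)) = 33.1361
d((-3, 16), (3, -17)) = 33.541

Closest pair: (0, 16) and (-3, 16) with distance 3.0

The closest pair is (0, 16) and (-3, 16) with Euclidean distance 3.0. For 5 points, brute-force pairwise comparison is shown above. For large n, the divide-and-conquer algorithm (sort by x, recurse on halves, check the dividing strip) achieves O(n log n).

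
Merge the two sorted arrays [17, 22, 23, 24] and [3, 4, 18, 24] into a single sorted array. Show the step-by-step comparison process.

Merging process:

Compare 17 vs 3: take 3 from right. Merged: [3]
Compare 17 vs 4: take 4 from right. Merged: [3, 4]
Compare 17 vs 18: take 17 from left. Merged: [3, 4, 17]
Compare 22 vs 18: take 18 from right. Merged: [3, 4, 17, 18]
Compare 22 vs 24: take 22 from left. Merged: [3, 4, 17, 18, 22]
Compare 23 vs 24: take 23 from left. Merged: [3, 4, 17, 18, 22, 23]
Compare 24 vs 24: take 24 from left. Merged: [3, 4, 17, 18, 22, 23, 24]
Append remaining from right: [24]. Merged: [3, 4, 17, 18, 22, 23, 24, 24]

Final merged array: [3, 4, 17, 18, 22, 23, 24, 24]
Total comparisons: 7

The merged array is [3, 4, 17, 18, 22, 23, 24, 24], requiring 7 comparisons. The merge step runs in O(n) time where n is the total number of elements.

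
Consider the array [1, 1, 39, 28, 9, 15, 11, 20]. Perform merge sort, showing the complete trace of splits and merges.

Merge sort trace:

Split: [1, 1, 39, 28, 9, 15, 11, 20] -> [1, 1, 39, 28] and [9, 15, 11, 20]
  Split: [1, 1, 39, 28] -> [1, 1] and [39, 28]
    Split: [1, 1] -> [1] and [1]
    Merge: [1] + [1] -> [1, 1]
    Split: [39, 28] -> [39] and [28]
    Merge: [39] + [28] -> [28, 39]
  Merge: [1, 1] + [28, 39] -> [1, 1, 28, 39]
  Split: [9, 15, 11, 20] -> [9, 15] and [11, 20]
    Split: [9, 15] -> [9] and [15]
    Merge: [9] + [15] -> [9, 15]
    Split: [11, 20] -> [11] and [20]
    Merge: [11] + [20] -> [11, 20]
  Merge: [9, 15] + [11, 20] -> [9, 11, 15, 20]
Merge: [1, 1, 28, 39] + [9, 11, 15, 20] -> [1, 1, 9, 11, 15, 20, 28, 39]

Final sorted array: [1, 1, 9, 11, 15, 20, 28, 39]

The merge sort proceeds by recursively splitting the array and merging sorted halves.
After all merges, the sorted array is [1, 1, 9, 11, 15, 20, 28, 39].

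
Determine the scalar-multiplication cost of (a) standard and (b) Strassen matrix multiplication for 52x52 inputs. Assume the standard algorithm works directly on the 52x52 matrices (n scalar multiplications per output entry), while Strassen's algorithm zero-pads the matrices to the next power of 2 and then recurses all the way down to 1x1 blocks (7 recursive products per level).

Matrix multiplication for 52x52 matrices:

Strassen's algorithm requires power-of-2 dimensions. Pad 52x52 to 64x64 (next power of 2).

Standard algorithm: 52^3 = 140608 multiplications
Strassen's algorithm: 7^(log2(64)) = 7^6 = 117649 multiplications
Savings: 140608 - 117649 = 22959 multiplications

Standard: 140608 multiplications (52^3). Strassen: 117649 multiplications (7^6, after padding to 64x64). Strassen reduces 8 recursive multiplications to 7 at each level.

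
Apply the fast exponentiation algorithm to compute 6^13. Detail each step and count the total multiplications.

Computing 6^13 by squaring (build up from 6^1; each line after the first costs one multiplication):

6^1 = 6
6^2 = (6^1)^2 = 6^2 = 36
6^3 = 6 * 6^2 = 6 * 36 = 216
6^6 = (6^3)^2 = 216^2 = 46656
6^12 = (6^6)^2 = 46656^2 = 2176782336
6^13 = 6 * 6^12 = 6 * 2176782336 = 13060694016

Result: 13060694016
Multiplications needed: 5 (5 lines after 6^1)

6^13 = 13060694016. Using exponentiation by squaring, this requires 5 multiplications. The key idea: if the exponent is even, square the half-power; if odd, multiply by the base once.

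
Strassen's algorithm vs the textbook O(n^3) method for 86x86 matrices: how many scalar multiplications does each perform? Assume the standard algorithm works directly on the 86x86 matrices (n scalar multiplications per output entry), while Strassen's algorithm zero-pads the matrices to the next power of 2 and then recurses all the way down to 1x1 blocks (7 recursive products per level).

Matrix multiplication for 86x86 matrices:

Strassen's algorithm requires power-of-2 dimensions. Pad 86x86 to 128x128 (next power of 2).

Standard algorithm: 86^3 = 636056 multiplications
Strassen's algorithm: 7^(log2(128)) = 7^7 = 823543 multiplications
Difference: 636056 - 823543 = -187487 (Strassen uses MORE here due to padding overhead — for small or just-over-power-of-2 n, padding can outweigh the per-level savings)

Standard: 636056 multiplications (86^3). Strassen: 823543 multiplications (7^7, after padding to 128x128). Strassen reduces 8 recursive multiplications to 7 at each level.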